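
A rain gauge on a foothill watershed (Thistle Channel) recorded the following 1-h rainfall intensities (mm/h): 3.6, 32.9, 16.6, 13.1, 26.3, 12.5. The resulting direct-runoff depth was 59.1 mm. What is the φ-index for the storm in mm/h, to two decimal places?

φ ≈ 8.46 mm/h

Only the 5 blocks with intensity above φ contribute runoff: 32.9, 16.6, 13.1, 26.3, 12.5 mm/h.
Σ(I−φ)·Δt = d  ⇒  (32.9+16.6+13.1+26.3+12.5 − 5φ)·1 = 59.1
φ = (101.4 − 59.1/1) / 5 = 8.46 mm/h.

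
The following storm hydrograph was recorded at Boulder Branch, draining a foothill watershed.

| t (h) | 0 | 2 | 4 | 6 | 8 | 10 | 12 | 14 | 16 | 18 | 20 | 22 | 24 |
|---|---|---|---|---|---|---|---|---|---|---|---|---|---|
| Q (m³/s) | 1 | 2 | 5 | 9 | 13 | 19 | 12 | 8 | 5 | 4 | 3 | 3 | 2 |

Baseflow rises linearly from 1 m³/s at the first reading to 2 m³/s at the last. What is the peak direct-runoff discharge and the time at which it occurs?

Q_p = 17.58 m³/s at t = 10 h

Subtracting baseflow gives direct-runoff ordinates: 0.00, 0.92, 3.83, 7.75, 11.67, 17.58, 10.50, 6.42, 3.33, 2.25, 1.17, 1.08, 0.00 m³/s.
The maximum is 17.58 m³/s, occurring at the reading for t = 10 h.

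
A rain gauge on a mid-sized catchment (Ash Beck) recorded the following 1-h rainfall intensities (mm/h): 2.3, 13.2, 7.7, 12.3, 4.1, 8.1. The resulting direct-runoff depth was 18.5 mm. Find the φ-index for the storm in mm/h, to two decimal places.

φ ≈ 5.70 mm/h

Only the 4 blocks with intensity above φ contribute runoff: 13.2, 7.7, 12.3, 8.1 mm/h.
Σ(I−φ)·Δt = d  ⇒  (13.2+7.7+12.3+8.1 − 4φ)·1 = 18.5
φ = (41.30 − 18.5/1) / 4 = 5.70 mm/h.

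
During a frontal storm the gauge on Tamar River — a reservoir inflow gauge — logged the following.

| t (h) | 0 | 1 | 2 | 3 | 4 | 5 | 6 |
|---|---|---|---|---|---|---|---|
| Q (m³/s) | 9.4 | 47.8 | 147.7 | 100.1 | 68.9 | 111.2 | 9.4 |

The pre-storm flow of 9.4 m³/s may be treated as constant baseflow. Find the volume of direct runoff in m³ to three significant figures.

Direct-runoff ordinates (Q − Q_b): 0.0, 38.4, 138.3, 90.7, 59.5, 101.8, 0.0 m³/s.
ΣQ_DR = 428.7 m³/s.
With Δt = 1 h = 3600 s, V = ΣQ_DR · Δt = 428.7 × 3600 = 1.54 × 10^6 m³.

V ≈ 1.54 × 10^6 m³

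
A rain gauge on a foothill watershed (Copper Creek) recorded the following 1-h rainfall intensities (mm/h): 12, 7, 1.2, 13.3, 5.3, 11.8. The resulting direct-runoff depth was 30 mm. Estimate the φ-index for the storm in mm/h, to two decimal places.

Only the 5 blocks with intensity above φ contribute runoff: 12, 7, 13.3, 5.3, 11.8 mm/h.
Σ(I−φ)·Δt = d  ⇒  (12+7+13.3+5.3+11.8 − 5φ)·1 = 30
φ = (49.40 − 30/1) / 5 = 3.88 mm/h.

φ ≈ 3.88 mm/h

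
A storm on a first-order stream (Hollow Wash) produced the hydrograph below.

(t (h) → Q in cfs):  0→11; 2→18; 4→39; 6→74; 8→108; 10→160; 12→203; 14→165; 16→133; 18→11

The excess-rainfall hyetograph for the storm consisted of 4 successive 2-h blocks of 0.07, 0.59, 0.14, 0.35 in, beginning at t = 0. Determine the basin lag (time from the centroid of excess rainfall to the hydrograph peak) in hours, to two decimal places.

Centroid of excess rainfall: t_c = Σ P_i·t̄_i / ΣP_i = 4.3391 h (block centres at 1, 3, 5, 7 h).
Hydrograph peak occurs at t = 12 h, so basin lag t_L = 12 − 4.3391 = 7.66 h.

t_L ≈ 7.66 h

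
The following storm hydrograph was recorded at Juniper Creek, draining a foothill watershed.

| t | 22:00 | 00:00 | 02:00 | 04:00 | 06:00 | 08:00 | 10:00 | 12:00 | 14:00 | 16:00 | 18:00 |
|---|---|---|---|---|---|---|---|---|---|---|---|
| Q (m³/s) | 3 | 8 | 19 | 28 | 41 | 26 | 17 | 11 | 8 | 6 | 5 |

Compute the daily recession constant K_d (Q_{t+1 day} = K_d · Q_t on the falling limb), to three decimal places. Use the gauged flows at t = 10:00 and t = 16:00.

K_d ≈ 0.016

Between t = 10:00 and t = 16:00 the flow falls from 17 to 6 m³/s over 3×2 h = 6 h.
Per-interval ratio K = (6/17)^(1/3) = 0.7067; K_d = K^(24/2) = 0.016.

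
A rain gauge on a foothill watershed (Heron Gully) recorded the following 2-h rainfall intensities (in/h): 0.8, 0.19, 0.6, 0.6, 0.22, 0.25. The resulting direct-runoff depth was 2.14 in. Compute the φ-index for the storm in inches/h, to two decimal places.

Only the 3 blocks with intensity above φ contribute runoff: 0.8, 0.6, 0.6 in/h.
Σ(I−φ)·Δt = d  ⇒  (0.8+0.6+0.6 − 3φ)·2 = 2.14
φ = (2.000 − 2.14/2) / 3 = 0.31 in/h.

φ ≈ 0.31 in/h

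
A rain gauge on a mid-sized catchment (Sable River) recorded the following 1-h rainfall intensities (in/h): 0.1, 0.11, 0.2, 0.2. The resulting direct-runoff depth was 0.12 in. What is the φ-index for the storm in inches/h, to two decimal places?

φ ≈ 0.14 in/h

Only the 2 blocks with intensity above φ contribute runoff: 0.2, 0.2 in/h.
Σ(I−φ)·Δt = d  ⇒  (0.2+0.2 − 2φ)·1 = 0.12
φ = (0.4000 − 0.12/1) / 2 = 0.14 in/h.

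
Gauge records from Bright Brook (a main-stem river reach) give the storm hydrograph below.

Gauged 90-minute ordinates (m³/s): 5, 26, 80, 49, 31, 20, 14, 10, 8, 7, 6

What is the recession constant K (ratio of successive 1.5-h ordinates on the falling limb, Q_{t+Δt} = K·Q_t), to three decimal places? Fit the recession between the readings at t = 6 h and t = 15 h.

Using the recession-limb readings at t = 6 h and t = 15 h: Q falls from 31 to 6 m³/s over 6 intervals.
K = (Q₂/Q₁)^(1/6) = (6/31)^(1/6) = 0.761.

K ≈ 0.761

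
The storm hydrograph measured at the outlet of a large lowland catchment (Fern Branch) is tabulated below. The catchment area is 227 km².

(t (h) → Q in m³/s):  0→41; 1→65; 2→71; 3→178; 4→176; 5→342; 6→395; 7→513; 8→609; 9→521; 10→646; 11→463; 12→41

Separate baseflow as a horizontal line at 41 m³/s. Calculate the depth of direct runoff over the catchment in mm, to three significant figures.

Direct runoff: 0.0, 24.0, 30.0, 137.0, 135.0, 301.0, 354.0, 472.0, 568.0, 480.0, 605.0, 422.0, 0.0 m³/s; ΣQ_DR = 3528 m³/s.
V = ΣQ_DR · Δt = 3528 × 3600 s = 1.270 × 10^7 m³.
Over A = 227 km², depth = V / A = 56.0 mm.

d ≈ 56.0 mm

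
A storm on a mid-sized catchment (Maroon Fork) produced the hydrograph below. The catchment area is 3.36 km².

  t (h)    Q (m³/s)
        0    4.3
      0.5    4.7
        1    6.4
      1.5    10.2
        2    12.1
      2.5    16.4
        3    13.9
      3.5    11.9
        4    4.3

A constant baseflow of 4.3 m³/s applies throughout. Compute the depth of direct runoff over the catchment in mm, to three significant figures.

Direct runoff: 0.0, 0.4, 2.1, 5.9, 7.8, 12.1, 9.6, 7.6, 0.0 m³/s; ΣQ_DR = 45.50 m³/s.
V = ΣQ_DR · Δt = 45.50 × 1800 s = 81900 m³.
Over A = 3.36 km², depth = V / A = 24.4 mm.

d ≈ 24.4 mm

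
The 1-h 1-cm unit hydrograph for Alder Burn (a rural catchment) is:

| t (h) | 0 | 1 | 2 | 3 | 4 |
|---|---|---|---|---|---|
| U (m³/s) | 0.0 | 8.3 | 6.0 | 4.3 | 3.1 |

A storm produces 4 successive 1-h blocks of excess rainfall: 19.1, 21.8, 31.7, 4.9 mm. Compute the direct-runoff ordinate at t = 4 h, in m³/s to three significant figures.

By discrete convolution, Q_j = Σ (P_i / 10 mm) · U_{j−i}.
At t = 4 h (j=4): Q = (19.1/10)·3.1 + (21.8/10)·4.3 + (31.7/10)·6.0 + (4.9/10)·8.3 = 38.4 m³/s.

Q ≈ 38.4 m³/s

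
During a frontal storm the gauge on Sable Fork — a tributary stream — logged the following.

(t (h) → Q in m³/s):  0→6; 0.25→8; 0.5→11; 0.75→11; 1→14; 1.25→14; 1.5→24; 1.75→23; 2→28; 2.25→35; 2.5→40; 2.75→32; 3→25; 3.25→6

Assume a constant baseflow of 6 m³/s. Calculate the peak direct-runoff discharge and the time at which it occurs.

Q_p = 34.0 m³/s at t = 2.5 h

Subtracting baseflow gives direct-runoff ordinates: 0.0, 2.0, 5.0, 5.0, 8.0, 8.0, 18.0, 17.0, 22.0, 29.0, 34.0, 26.0, 19.0, 0.0 m³/s.
The maximum is 34.0 m³/s, occurring at the reading for t = 2.5 h.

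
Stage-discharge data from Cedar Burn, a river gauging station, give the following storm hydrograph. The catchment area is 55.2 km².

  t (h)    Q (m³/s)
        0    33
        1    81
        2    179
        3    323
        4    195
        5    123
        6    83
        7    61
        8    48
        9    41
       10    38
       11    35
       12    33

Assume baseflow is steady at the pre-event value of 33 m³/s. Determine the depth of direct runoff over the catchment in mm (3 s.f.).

Direct runoff: 0.0, 48.0, 146.0, 290.0, 162.0, 90.0, 50.0, 28.0, 15.0, 8.0, 5.0, 2.0, 0.0 m³/s; ΣQ_DR = 844.0 m³/s.
V = ΣQ_DR · Δt = 844.0 × 3600 s = 3.038 × 10^6 m³.
Over A = 55.2 km², depth = V / A = 55.0 mm.

d ≈ 55.0 mm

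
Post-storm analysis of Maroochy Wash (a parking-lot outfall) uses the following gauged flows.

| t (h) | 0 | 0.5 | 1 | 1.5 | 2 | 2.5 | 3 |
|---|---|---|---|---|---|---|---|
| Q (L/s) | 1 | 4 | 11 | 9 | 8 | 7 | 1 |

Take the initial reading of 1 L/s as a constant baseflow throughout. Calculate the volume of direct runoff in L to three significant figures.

Direct-runoff ordinates (Q − Q_b): 0.0, 3.0, 10.0, 8.0, 7.0, 6.0, 0.0 L/s.
ΣQ_DR = 34.00 L/s.
With Δt = 0.5 h = 1800 s, V = ΣQ_DR · Δt = 34.00 × 1800 = 61200 L.

V ≈ 61200 L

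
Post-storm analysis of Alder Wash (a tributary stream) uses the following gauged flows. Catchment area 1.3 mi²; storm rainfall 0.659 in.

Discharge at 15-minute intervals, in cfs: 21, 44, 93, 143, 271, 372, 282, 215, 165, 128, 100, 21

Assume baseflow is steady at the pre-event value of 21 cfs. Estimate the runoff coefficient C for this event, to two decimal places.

C ≈ 0.72

ΣQ_DR = 1603 cfs; V = ΣQ_DR·Δt = 1.443 × 10^6 ft³.
Runoff depth d = V / A = 0.4777 in.
C = d / P = 0.4777 / 0.659 = 0.72.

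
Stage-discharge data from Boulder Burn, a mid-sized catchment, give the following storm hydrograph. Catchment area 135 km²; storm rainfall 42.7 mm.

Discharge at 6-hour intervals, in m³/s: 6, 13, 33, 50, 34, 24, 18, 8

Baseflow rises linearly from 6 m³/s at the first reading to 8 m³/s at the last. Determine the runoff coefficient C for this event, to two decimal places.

C ≈ 0.49

ΣQ_DR = 130.0 m³/s; V = ΣQ_DR·Δt = 2.808 × 10^6 m³.
Runoff depth d = V / A = 20.80 mm.
C = d / P = 20.80 / 42.7 = 0.49.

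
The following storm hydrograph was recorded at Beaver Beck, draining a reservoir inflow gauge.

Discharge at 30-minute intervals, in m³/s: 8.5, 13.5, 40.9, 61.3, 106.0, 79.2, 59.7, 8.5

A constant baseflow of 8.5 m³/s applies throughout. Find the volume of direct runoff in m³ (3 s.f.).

Direct-runoff ordinates (Q − Q_b): 0.0, 5.0, 32.4, 52.8, 97.5, 70.7, 51.2, 0.0 m³/s.
ΣQ_DR = 309.6 m³/s.
With Δt = 0.5 h = 1800 s, V = ΣQ_DR · Δt = 309.6 × 1800 = 5.57 × 10^5 m³.

V ≈ 5.57 × 10^5 m³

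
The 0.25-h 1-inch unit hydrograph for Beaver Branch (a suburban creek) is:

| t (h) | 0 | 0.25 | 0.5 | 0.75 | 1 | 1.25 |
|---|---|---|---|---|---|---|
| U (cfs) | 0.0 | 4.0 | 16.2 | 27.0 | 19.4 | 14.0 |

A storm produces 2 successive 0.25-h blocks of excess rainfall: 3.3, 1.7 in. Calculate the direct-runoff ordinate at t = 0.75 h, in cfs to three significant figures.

Q ≈ 117 cfs

By discrete convolution, Q_j = Σ (P_i / 1 in) · U_{j−i}.
At t = 0.75 h (j=3): Q = (3.3/1)·27.0 + (1.7/1)·16.2 = 117 cfs.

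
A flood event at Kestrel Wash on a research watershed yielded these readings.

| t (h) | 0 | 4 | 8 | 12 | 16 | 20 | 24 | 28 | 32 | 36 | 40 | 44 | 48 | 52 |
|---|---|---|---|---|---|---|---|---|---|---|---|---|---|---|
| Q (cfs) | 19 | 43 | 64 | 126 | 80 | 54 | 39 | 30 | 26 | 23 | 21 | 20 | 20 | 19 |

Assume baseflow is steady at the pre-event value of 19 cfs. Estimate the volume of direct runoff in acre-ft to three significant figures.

Direct-runoff ordinates (Q − Q_b): 0.0, 24.0, 45.0, 107.0, 61.0, 35.0, 20.0, 11.0, 7.0, 4.0, 2.0, 1.0, 1.0, 0.0 cfs.
ΣQ_DR = 318.0 cfs.
With Δt = 4 h = 14400 s, V = ΣQ_DR · Δt = 318.0 × 14400 = 4.58 × 10^6 ft³ = 105 acre-ft.

V ≈ 105 acre-ft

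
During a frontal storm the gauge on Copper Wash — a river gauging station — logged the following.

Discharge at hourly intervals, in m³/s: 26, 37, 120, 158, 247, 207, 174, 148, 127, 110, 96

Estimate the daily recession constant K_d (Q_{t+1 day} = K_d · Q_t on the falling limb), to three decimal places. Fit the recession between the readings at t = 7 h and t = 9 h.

Between t = 7 h and t = 9 h the flow falls from 148 to 110 m³/s over 2×1 h = 2 h.
Per-interval ratio K = (110/148)^(1/2) = 0.8621; K_d = K^(24/1) = 0.028.

K_d ≈ 0.028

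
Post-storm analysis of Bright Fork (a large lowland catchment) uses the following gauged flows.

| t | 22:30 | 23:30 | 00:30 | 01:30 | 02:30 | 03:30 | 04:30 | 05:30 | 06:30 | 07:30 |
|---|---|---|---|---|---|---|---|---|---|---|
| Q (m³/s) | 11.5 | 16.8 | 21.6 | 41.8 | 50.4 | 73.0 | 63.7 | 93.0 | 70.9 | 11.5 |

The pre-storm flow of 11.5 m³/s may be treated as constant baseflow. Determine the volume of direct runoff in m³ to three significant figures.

Direct-runoff ordinates (Q − Q_b): 0.0, 5.3, 10.1, 30.3, 38.9, 61.5, 52.2, 81.5, 59.4, 0.0 m³/s.
ΣQ_DR = 339.2 m³/s.
With Δt = 1 h = 3600 s, V = ΣQ_DR · Δt = 339.2 × 3600 = 1.22 × 10^6 m³.

V ≈ 1.22 × 10^6 m³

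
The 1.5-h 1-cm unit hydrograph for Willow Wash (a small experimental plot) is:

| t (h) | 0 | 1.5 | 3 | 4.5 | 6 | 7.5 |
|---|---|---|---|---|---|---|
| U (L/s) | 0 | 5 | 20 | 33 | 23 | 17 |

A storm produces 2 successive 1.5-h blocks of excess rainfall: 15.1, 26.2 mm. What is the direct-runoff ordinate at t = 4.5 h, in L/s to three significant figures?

Q ≈ 102 L/s

By discrete convolution, Q_j = Σ (P_i / 10 mm) · U_{j−i}.
At t = 4.5 h (j=3): Q = (15.1/10)·33 + (26.2/10)·20 = 102 L/s.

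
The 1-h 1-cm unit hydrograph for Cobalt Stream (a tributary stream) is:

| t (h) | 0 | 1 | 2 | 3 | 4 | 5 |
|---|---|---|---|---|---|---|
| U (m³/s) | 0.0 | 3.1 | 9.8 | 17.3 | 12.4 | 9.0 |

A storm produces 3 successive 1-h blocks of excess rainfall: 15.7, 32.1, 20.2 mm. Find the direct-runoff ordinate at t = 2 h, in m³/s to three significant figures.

Q ≈ 25.3 m³/s

By discrete convolution, Q_j = Σ (P_i / 10 mm) · U_{j−i}.
At t = 2 h (j=2): Q = (15.7/10)·9.8 + (32.1/10)·3.1 + (20.2/10)·0.0 = 25.3 m³/s.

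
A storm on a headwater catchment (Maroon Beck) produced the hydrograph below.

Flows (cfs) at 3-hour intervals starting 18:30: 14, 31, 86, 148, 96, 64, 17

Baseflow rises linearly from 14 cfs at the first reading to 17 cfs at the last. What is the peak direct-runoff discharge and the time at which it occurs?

Subtracting baseflow gives direct-runoff ordinates: 0.00, 16.50, 71.00, 132.50, 80.00, 47.50, 0.00 cfs.
The maximum is 132.50 cfs, occurring at the reading for t = 03:30.

Q_p = 132.50 cfs at t = 03:30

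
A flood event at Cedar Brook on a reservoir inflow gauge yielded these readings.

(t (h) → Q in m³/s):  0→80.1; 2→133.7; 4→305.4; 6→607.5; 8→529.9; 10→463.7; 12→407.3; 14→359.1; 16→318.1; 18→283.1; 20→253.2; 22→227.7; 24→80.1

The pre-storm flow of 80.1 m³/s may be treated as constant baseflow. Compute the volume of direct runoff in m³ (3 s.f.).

V ≈ 2.17 × 10^7 m³

Direct-runoff ordinates (Q − Q_b): 0.0, 53.6, 225.3, 527.4, 449.8, 383.6, 327.2, 279.0, 238.0, 203.0, 173.1, 147.6, 0.0 m³/s.
ΣQ_DR = 3008 m³/s.
With Δt = 2 h = 7200 s, V = ΣQ_DR · Δt = 3008 × 7200 = 2.17 × 10^7 m³.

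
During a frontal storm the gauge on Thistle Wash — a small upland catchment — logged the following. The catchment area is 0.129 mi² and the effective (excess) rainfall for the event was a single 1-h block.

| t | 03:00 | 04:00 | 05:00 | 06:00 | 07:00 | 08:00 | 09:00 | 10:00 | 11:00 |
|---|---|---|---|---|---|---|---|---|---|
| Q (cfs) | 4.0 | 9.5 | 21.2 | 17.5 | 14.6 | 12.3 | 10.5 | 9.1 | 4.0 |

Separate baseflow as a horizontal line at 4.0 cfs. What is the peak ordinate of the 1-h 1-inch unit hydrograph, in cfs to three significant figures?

Direct runoff: 0.0, 5.5, 17.2, 13.5, 10.6, 8.3, 6.5, 5.1, 0.0 cfs; ΣQ_DR = 66.70 cfs, peak = 17.2 cfs.
Runoff depth d = ΣQ_DR·Δt / A = 66.70 × 3600 / (0.129 mi²) = 0.8012 in.
The 1-inch UH is the DRH scaled by (1 in)/d, so U_p = 17.2 × 1/0.8012 = 21.5 cfs.

U_p ≈ 21.5 cfs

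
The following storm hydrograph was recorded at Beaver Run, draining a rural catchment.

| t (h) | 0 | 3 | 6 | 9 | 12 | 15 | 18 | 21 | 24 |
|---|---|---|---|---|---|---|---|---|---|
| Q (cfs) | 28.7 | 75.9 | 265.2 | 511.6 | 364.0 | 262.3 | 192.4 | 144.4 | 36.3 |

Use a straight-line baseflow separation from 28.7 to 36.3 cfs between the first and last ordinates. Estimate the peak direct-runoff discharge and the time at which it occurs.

Q_p = 480.05 cfs at t = 9 h

Subtracting baseflow gives direct-runoff ordinates: 0.00, 46.25, 234.60, 480.05, 331.50, 228.85, 158.00, 109.05, 0.00 cfs.
The maximum is 480.05 cfs, occurring at the reading for t = 9 h.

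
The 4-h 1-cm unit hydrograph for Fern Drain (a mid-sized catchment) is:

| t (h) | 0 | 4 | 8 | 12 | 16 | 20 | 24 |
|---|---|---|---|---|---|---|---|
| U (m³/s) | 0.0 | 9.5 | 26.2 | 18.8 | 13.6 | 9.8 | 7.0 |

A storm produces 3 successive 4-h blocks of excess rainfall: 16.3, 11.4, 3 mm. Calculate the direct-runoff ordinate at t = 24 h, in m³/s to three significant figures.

By discrete convolution, Q_j = Σ (P_i / 10 mm) · U_{j−i}.
At t = 24 h (j=6): Q = (16.3/10)·7.0 + (11.4/10)·9.8 + (3/10)·13.6 = 26.7 m³/s.

Q ≈ 26.7 m³/s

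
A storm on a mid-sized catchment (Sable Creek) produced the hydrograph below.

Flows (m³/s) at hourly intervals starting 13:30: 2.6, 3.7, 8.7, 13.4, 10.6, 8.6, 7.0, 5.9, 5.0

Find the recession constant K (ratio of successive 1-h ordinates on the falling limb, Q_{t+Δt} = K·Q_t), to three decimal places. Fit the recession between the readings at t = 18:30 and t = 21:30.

K ≈ 0.835

Using the recession-limb readings at t = 18:30 and t = 21:30: Q falls from 8.6 to 5.0 m³/s over 3 intervals.
K = (Q₂/Q₁)^(1/3) = (5.0/8.6)^(1/3) = 0.835.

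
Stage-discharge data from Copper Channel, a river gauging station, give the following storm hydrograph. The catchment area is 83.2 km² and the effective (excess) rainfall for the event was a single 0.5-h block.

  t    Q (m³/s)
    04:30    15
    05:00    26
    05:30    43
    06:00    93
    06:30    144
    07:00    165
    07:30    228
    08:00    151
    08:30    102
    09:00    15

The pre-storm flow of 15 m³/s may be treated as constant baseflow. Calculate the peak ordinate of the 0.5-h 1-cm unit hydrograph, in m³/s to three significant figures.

U_p ≈ 118 m³/s

Direct runoff: 0.0, 11.0, 28.0, 78.0, 129.0, 150.0, 213.0, 136.0, 87.0, 0.0 m³/s; ΣQ_DR = 832.0 m³/s, peak = 213.0 m³/s.
Runoff depth d = ΣQ_DR·Δt / A = 832.0 × 1800 / (83.2 km²) = 18.00 mm.
The 1-cm UH is the DRH scaled by (10 mm)/d, so U_p = 213.0 × 10/18.00 = 118 m³/s.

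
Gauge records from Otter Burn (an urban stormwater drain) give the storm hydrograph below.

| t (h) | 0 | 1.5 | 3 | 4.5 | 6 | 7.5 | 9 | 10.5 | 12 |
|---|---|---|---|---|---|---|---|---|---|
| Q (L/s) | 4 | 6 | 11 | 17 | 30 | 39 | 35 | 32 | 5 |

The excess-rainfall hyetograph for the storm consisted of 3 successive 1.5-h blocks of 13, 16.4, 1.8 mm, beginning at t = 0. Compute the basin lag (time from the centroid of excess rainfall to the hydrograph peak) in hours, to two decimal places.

t_L ≈ 5.79 h

Centroid of excess rainfall: t_c = Σ P_i·t̄_i / ΣP_i = 1.7115 h (block centres at 0.75, 2.25, 3.75 h).
Hydrograph peak occurs at t = 7.5 h, so basin lag t_L = 7.5 − 1.7115 = 5.79 h.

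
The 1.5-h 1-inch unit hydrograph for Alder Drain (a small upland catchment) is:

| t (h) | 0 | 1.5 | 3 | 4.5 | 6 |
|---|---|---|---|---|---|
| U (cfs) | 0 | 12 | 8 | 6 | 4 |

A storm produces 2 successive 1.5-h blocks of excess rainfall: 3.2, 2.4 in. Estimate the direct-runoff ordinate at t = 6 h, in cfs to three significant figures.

Q ≈ 27.2 cfs

By discrete convolution, Q_j = Σ (P_i / 1 in) · U_{j−i}.
At t = 6 h (j=4): Q = (3.2/1)·4 + (2.4/1)·6 = 27.2 cfs.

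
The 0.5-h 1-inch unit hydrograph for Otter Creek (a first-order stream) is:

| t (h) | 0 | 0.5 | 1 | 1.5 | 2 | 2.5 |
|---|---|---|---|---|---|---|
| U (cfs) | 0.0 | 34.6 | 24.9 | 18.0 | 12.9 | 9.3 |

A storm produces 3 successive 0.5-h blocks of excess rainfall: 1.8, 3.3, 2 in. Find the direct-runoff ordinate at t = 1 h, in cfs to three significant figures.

By discrete convolution, Q_j = Σ (P_i / 1 in) · U_{j−i}.
At t = 1 h (j=2): Q = (1.8/1)·24.9 + (3.3/1)·34.6 + (2/1)·0.0 = 159 cfs.

Q ≈ 159 cfs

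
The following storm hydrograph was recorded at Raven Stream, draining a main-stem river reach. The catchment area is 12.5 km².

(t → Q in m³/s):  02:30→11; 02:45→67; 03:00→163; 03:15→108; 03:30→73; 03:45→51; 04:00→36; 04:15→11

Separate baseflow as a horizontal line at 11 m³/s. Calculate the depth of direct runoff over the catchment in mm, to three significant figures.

d ≈ 31.1 mm

Direct runoff: 0.0, 56.0, 152.0, 97.0, 62.0, 40.0, 25.0, 0.0 m³/s; ΣQ_DR = 432.0 m³/s.
V = ΣQ_DR · Δt = 432.0 × 900 s = 3.888 × 10^5 m³.
Over A = 12.5 km², depth = V / A = 31.1 mm.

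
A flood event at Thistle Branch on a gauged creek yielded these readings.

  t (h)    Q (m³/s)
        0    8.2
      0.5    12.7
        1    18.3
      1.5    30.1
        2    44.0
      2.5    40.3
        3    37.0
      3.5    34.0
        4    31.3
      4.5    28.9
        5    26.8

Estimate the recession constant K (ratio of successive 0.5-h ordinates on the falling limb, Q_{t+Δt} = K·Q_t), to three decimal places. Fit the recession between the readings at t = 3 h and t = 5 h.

Using the recession-limb readings at t = 3 h and t = 5 h: Q falls from 37.0 to 26.8 m³/s over 4 intervals.
K = (Q₂/Q₁)^(1/4) = (26.8/37.0)^(1/4) = 0.923.

K ≈ 0.923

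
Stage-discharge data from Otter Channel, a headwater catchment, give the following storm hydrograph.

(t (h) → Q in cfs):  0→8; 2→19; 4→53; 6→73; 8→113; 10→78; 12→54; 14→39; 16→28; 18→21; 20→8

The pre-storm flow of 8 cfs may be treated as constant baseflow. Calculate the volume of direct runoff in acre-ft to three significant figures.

Direct-runoff ordinates (Q − Q_b): 0.0, 11.0, 45.0, 65.0, 105.0, 70.0, 46.0, 31.0, 20.0, 13.0, 0.0 cfs.
ΣQ_DR = 406.0 cfs.
With Δt = 2 h = 7200 s, V = ΣQ_DR · Δt = 406.0 × 7200 = 2.92 × 10^6 ft³ = 67.1 acre-ft.

V ≈ 67.1 acre-ft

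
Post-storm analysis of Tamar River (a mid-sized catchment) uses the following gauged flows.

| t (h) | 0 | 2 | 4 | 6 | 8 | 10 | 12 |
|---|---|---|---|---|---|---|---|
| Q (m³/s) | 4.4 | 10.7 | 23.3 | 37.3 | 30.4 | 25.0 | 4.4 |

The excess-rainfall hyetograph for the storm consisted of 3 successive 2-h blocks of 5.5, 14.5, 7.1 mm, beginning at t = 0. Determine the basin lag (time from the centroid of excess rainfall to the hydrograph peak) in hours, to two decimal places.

t_L ≈ 2.88 h

Centroid of excess rainfall: t_c = Σ P_i·t̄_i / ΣP_i = 3.1181 h (block centres at 1, 3, 5 h).
Hydrograph peak occurs at t = 6 h, so basin lag t_L = 6 − 3.1181 = 2.88 h.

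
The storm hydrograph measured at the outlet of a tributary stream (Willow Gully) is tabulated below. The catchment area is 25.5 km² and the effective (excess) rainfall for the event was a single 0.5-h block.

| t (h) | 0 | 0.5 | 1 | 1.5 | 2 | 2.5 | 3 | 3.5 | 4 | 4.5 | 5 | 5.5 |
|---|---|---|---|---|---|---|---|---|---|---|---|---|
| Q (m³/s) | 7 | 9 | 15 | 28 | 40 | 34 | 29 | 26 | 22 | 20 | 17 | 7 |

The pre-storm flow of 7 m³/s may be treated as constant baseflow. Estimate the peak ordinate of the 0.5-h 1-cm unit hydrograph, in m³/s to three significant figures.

Direct runoff: 0.0, 2.0, 8.0, 21.0, 33.0, 27.0, 22.0, 19.0, 15.0, 13.0, 10.0, 0.0 m³/s; ΣQ_DR = 170.0 m³/s, peak = 33.0 m³/s.
Runoff depth d = ΣQ_DR·Δt / A = 170.0 × 1800 / (25.5 km²) = 12.00 mm.
The 1-cm UH is the DRH scaled by (10 mm)/d, so U_p = 33.0 × 10/12.00 = 27.5 m³/s.

U_p ≈ 27.5 m³/s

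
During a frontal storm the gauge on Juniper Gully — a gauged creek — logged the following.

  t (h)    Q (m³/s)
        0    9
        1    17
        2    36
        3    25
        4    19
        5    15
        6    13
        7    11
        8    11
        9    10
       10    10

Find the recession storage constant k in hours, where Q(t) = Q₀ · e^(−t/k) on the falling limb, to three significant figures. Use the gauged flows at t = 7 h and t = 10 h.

k ≈ 31.5 h

On the falling limb, Q drops from 11 to 10 m³/s between t = 7 h and t = 10 h (Δt = 3 h).
k = −Δt / ln(Q₂/Q₁) = −3 / ln(10/11) = 31.5 h.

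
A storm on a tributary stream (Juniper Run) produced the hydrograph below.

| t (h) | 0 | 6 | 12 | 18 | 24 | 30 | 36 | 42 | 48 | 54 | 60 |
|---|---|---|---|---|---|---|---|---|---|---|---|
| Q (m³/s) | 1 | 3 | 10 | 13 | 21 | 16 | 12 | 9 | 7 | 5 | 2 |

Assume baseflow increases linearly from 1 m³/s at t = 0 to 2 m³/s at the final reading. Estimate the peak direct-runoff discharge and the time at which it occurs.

Subtracting baseflow gives direct-runoff ordinates: 0.00, 1.90, 8.80, 11.70, 19.60, 14.50, 10.40, 7.30, 5.20, 3.10, 0.00 m³/s.
The maximum is 19.60 m³/s, occurring at the reading for t = 24 h.

Q_p = 19.60 m³/s at t = 24 h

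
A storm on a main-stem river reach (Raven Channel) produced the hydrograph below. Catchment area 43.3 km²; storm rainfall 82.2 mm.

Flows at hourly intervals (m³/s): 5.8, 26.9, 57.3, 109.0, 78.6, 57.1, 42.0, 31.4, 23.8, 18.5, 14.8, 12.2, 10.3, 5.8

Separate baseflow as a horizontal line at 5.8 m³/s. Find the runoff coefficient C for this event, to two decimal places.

C ≈ 0.42

ΣQ_DR = 412.3 m³/s; V = ΣQ_DR·Δt = 1.484 × 10^6 m³.
Runoff depth d = V / A = 34.28 mm.
C = d / P = 34.28 / 82.2 = 0.42.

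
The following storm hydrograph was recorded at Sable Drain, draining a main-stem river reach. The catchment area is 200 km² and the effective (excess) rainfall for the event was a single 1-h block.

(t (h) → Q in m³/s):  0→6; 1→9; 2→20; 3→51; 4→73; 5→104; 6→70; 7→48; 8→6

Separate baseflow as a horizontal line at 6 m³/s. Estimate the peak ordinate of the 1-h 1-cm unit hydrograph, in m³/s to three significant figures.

U_p ≈ 163 m³/s

Direct runoff: 0.0, 3.0, 14.0, 45.0, 67.0, 98.0, 64.0, 42.0, 0.0 m³/s; ΣQ_DR = 333.0 m³/s, peak = 98.0 m³/s.
Runoff depth d = ΣQ_DR·Δt / A = 333.0 × 3600 / (200 km²) = 5.994 mm.
The 1-cm UH is the DRH scaled by (10 mm)/d, so U_p = 98.0 × 10/5.994 = 163 m³/s.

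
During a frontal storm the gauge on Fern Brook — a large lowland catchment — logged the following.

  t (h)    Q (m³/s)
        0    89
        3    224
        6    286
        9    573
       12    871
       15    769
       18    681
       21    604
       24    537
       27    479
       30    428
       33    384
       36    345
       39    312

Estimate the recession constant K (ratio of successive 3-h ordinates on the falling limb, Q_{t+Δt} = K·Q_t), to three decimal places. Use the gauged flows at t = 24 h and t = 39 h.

K ≈ 0.897

Using the recession-limb readings at t = 24 h and t = 39 h: Q falls from 537 to 312 m³/s over 5 intervals.
K = (Q₂/Q₁)^(1/5) = (312/537)^(1/5) = 0.897.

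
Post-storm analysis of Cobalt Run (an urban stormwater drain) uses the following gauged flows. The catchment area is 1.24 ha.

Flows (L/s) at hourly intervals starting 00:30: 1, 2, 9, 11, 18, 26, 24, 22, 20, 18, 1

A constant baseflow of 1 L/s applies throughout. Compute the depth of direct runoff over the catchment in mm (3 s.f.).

d ≈ 40.9 mm

Direct runoff: 0.0, 1.0, 8.0, 10.0, 17.0, 25.0, 23.0, 21.0, 19.0, 17.0, 0.0 L/s; ΣQ_DR = 141.0 L/s.
V = ΣQ_DR · Δt = 141.0 × 3600 s = 5.076 × 10^5 L.
Over A = 1.24 ha, depth = V / A = 40.9 mm.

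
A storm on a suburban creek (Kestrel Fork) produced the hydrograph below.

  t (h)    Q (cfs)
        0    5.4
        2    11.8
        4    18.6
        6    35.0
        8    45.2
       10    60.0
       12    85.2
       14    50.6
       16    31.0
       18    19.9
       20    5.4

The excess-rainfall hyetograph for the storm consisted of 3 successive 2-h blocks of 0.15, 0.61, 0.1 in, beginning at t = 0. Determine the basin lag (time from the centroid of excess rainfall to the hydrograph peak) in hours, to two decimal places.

t_L ≈ 9.12 h

Centroid of excess rainfall: t_c = Σ P_i·t̄_i / ΣP_i = 2.8837 h (block centres at 1, 3, 5 h).
Hydrograph peak occurs at t = 12 h, so basin lag t_L = 12 − 2.8837 = 9.12 h.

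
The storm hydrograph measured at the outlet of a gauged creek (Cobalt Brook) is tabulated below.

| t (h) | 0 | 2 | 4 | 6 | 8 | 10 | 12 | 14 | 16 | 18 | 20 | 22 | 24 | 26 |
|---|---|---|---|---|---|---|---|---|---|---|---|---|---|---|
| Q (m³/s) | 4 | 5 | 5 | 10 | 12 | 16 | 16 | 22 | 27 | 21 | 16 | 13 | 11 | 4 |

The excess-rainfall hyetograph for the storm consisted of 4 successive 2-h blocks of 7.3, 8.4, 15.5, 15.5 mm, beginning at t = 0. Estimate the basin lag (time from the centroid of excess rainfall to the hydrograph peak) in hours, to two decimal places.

Centroid of excess rainfall: t_c = Σ P_i·t̄_i / ΣP_i = 4.6788 h (block centres at 1, 3, 5, 7 h).
Hydrograph peak occurs at t = 16 h, so basin lag t_L = 16 − 4.6788 = 11.32 h.

t_L ≈ 11.32 h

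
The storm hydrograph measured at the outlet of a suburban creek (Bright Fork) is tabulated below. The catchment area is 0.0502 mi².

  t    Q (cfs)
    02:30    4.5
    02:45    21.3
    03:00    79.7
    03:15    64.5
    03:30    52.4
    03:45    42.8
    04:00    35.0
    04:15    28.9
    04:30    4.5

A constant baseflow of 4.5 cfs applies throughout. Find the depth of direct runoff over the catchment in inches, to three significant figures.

d ≈ 2.26 in

Direct runoff: 0.0, 16.8, 75.2, 60.0, 47.9, 38.3, 30.5, 24.4, 0.0 cfs; ΣQ_DR = 293.1 cfs.
V = ΣQ_DR · Δt = 293.1 × 900 s = 2.638 × 10^5 ft³.
Over A = 0.0502 mi², depth = V / A = 2.26 in.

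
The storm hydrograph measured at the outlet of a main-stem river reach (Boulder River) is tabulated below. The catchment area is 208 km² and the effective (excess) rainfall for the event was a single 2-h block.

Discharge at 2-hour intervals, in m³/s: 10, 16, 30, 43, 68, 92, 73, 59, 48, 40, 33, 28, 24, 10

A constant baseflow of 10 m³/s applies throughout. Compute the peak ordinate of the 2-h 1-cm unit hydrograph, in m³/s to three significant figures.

U_p ≈ 54.6 m³/s

Direct runoff: 0.0, 6.0, 20.0, 33.0, 58.0, 82.0, 63.0, 49.0, 38.0, 30.0, 23.0, 18.0, 14.0, 0.0 m³/s; ΣQ_DR = 434.0 m³/s, peak = 82.0 m³/s.
Runoff depth d = ΣQ_DR·Δt / A = 434.0 × 7200 / (208 km²) = 15.02 mm.
The 1-cm UH is the DRH scaled by (10 mm)/d, so U_p = 82.0 × 10/15.02 = 54.6 m³/s.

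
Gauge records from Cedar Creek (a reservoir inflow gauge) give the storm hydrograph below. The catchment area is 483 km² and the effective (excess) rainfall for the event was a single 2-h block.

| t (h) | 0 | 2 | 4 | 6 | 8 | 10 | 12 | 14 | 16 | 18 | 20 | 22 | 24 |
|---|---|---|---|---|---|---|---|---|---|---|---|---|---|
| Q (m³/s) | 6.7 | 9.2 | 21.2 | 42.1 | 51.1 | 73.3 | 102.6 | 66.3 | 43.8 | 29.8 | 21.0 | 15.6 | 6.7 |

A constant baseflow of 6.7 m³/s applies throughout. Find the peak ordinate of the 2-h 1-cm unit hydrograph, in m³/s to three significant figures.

U_p ≈ 160 m³/s

Direct runoff: 0.0, 2.5, 14.5, 35.4, 44.4, 66.6, 95.9, 59.6, 37.1, 23.1, 14.3, 8.9, 0.0 m³/s; ΣQ_DR = 402.3 m³/s, peak = 95.9 m³/s.
Runoff depth d = ΣQ_DR·Δt / A = 402.3 × 7200 / (483 km²) = 5.997 mm.
The 1-cm UH is the DRH scaled by (10 mm)/d, so U_p = 95.9 × 10/5.997 = 160 m³/s.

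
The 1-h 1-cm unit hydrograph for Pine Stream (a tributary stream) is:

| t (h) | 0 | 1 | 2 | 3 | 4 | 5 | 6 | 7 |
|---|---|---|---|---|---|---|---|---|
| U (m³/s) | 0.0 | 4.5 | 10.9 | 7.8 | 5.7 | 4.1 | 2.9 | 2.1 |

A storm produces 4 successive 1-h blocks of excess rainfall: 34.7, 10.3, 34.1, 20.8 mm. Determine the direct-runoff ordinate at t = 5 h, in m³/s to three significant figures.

By discrete convolution, Q_j = Σ (P_i / 10 mm) · U_{j−i}.
At t = 5 h (j=5): Q = (34.7/10)·4.1 + (10.3/10)·5.7 + (34.1/10)·7.8 + (20.8/10)·10.9 = 69.4 m³/s.

Q ≈ 69.4 m³/s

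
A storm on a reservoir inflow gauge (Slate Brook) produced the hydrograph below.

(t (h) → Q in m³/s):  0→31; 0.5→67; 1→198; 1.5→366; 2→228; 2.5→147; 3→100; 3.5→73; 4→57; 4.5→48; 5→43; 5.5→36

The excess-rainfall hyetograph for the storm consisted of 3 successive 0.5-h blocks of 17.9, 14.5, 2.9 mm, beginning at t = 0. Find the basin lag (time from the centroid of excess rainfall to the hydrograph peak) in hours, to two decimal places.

t_L ≈ 0.96 h

Centroid of excess rainfall: t_c = Σ P_i·t̄_i / ΣP_i = 0.5375 h (block centres at 0.25, 0.75, 1.25 h).
Hydrograph peak occurs at t = 1.5 h, so basin lag t_L = 1.5 − 0.5375 = 0.96 h.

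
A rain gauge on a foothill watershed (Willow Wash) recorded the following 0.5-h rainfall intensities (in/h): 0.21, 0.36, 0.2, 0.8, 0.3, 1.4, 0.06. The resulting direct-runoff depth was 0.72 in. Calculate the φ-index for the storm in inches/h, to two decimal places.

Only the 2 blocks with intensity above φ contribute runoff: 0.8, 1.4 in/h.
Σ(I−φ)·Δt = d  ⇒  (0.8+1.4 − 2φ)·0.5 = 0.72
φ = (2.200 − 0.72/0.5) / 2 = 0.38 in/h.

φ ≈ 0.38 in/h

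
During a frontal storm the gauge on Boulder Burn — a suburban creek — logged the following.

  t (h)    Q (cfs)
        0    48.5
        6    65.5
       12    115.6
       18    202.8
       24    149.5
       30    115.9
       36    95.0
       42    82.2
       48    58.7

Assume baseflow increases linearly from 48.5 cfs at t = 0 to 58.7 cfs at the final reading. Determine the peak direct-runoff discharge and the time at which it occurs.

Subtracting baseflow gives direct-runoff ordinates: 0.00, 15.72, 64.55, 150.47, 95.90, 61.02, 38.85, 24.77, 0.00 cfs.
The maximum is 150.47 cfs, occurring at the reading for t = 18 h.

Q_p = 150.47 cfs at t = 18 h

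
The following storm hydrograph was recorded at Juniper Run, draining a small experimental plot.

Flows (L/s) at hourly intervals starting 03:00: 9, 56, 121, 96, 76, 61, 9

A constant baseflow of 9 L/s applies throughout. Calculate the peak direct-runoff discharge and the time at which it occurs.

Subtracting baseflow gives direct-runoff ordinates: 0.0, 47.0, 112.0, 87.0, 67.0, 52.0, 0.0 L/s.
The maximum is 112.0 L/s, occurring at the reading for t = 05:00.

Q_p = 112.0 L/s at t = 05:00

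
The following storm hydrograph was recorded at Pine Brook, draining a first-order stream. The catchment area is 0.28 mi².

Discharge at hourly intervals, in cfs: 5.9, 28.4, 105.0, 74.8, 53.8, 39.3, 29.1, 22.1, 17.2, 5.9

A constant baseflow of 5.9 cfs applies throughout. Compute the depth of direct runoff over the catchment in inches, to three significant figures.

d ≈ 1.78 in

Direct runoff: 0.0, 22.5, 99.1, 68.9, 47.9, 33.4, 23.2, 16.2, 11.3, 0.0 cfs; ΣQ_DR = 322.5 cfs.
V = ΣQ_DR · Δt = 322.5 × 3600 s = 1.161 × 10^6 ft³.
Over A = 0.28 mi², depth = V / A = 1.78 in.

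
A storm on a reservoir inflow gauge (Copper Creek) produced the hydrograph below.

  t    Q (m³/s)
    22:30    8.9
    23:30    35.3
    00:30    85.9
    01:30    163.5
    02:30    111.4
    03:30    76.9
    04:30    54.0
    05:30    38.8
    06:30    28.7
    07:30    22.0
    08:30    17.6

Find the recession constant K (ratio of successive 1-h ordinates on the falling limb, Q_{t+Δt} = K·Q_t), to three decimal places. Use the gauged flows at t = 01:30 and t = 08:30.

Using the recession-limb readings at t = 01:30 and t = 08:30: Q falls from 163.5 to 17.6 m³/s over 7 intervals.
K = (Q₂/Q₁)^(1/7) = (17.6/163.5)^(1/7) = 0.727.

K ≈ 0.727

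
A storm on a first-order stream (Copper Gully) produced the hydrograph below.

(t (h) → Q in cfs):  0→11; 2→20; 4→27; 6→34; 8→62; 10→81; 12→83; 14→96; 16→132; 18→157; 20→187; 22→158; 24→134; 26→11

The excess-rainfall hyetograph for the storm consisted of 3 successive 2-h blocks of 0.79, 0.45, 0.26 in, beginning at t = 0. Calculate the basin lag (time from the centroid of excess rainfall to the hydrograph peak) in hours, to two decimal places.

Centroid of excess rainfall: t_c = Σ P_i·t̄_i / ΣP_i = 2.2933 h (block centres at 1, 3, 5 h).
Hydrograph peak occurs at t = 20 h, so basin lag t_L = 20 − 2.2933 = 17.71 h.

t_L ≈ 17.71 h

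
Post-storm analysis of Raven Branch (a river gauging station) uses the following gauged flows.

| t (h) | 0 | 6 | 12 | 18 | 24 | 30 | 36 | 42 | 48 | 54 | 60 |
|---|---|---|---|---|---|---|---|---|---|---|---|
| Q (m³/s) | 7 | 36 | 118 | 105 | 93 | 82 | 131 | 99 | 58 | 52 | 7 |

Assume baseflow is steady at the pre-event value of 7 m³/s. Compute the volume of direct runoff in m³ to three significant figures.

Direct-runoff ordinates (Q − Q_b): 0.0, 29.0, 111.0, 98.0, 86.0, 75.0, 124.0, 92.0, 51.0, 45.0, 0.0 m³/s.
ΣQ_DR = 711.0 m³/s.
With Δt = 6 h = 21600 s, V = ΣQ_DR · Δt = 711.0 × 21600 = 1.54 × 10^7 m³.

V ≈ 1.54 × 10^7 m³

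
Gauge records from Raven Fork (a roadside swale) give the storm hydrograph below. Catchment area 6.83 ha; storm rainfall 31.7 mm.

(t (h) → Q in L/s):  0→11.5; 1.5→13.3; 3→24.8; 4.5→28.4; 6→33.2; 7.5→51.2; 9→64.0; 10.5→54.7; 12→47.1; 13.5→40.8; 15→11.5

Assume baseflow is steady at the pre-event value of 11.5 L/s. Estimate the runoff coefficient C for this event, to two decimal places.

C ≈ 0.63

ΣQ_DR = 254.0 L/s; V = ΣQ_DR·Δt = 1.372 × 10^6 L.
Runoff depth d = V / A = 20.08 mm.
C = d / P = 20.08 / 31.7 = 0.63.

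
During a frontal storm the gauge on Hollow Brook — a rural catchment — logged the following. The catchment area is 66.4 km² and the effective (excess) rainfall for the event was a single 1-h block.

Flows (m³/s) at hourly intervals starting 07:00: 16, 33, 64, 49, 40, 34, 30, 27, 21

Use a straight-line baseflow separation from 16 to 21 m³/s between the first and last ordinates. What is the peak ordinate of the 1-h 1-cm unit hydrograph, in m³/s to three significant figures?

U_p ≈ 58.5 m³/s

Direct runoff: 0.00, 16.38, 46.75, 31.12, 21.50, 14.88, 10.25, 6.62, 0.00 m³/s; ΣQ_DR = 147.5 m³/s, peak = 46.75 m³/s.
Runoff depth d = ΣQ_DR·Δt / A = 147.5 × 3600 / (66.4 km²) = 7.997 mm.
The 1-cm UH is the DRH scaled by (10 mm)/d, so U_p = 46.75 × 10/7.997 = 58.5 m³/s.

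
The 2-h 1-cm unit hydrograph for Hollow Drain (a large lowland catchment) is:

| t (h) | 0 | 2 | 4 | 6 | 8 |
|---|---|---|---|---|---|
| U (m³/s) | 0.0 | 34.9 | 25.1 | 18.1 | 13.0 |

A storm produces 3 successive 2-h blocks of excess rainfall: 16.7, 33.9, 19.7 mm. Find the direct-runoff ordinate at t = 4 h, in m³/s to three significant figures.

By discrete convolution, Q_j = Σ (P_i / 10 mm) · U_{j−i}.
At t = 4 h (j=2): Q = (16.7/10)·25.1 + (33.9/10)·34.9 + (19.7/10)·0.0 = 160 m³/s.

Q ≈ 160 m³/s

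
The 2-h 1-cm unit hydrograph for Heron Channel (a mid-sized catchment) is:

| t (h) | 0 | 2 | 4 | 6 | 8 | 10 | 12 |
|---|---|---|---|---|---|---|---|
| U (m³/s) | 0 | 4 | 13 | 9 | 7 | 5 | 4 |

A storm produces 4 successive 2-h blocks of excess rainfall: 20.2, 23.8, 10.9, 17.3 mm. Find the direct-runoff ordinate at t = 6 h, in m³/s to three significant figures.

By discrete convolution, Q_j = Σ (P_i / 10 mm) · U_{j−i}.
At t = 6 h (j=3): Q = (20.2/10)·9 + (23.8/10)·13 + (10.9/10)·4 + (17.3/10)·0 = 53.5 m³/s.

Q ≈ 53.5 m³/s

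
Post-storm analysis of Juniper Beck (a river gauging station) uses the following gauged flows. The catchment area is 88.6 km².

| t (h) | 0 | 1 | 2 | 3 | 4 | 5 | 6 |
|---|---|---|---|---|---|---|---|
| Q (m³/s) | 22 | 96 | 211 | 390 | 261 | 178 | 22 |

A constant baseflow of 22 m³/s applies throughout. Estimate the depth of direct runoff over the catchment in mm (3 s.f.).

Direct runoff: 0.0, 74.0, 189.0, 368.0, 239.0, 156.0, 0.0 m³/s; ΣQ_DR = 1026 m³/s.
V = ΣQ_DR · Δt = 1026 × 3600 s = 3.694 × 10^6 m³.
Over A = 88.6 km², depth = V / A = 41.7 mm.

d ≈ 41.7 mm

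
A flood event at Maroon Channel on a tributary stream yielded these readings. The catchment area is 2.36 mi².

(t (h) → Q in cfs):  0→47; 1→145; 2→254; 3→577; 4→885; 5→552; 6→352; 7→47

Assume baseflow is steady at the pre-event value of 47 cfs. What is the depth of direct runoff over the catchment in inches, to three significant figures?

d ≈ 1.63 in

Direct runoff: 0.0, 98.0, 207.0, 530.0, 838.0, 505.0, 305.0, 0.0 cfs; ΣQ_DR = 2483 cfs.
V = ΣQ_DR · Δt = 2483 × 3600 s = 8.939 × 10^6 ft³.
Over A = 2.36 mi², depth = V / A = 1.63 in.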